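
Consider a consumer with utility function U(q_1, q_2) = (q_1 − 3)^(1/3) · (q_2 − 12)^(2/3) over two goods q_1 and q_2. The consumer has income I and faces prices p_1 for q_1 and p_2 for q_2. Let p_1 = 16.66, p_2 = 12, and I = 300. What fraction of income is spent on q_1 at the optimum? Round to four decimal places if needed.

share on q_1 = 0.2844

MRS = (1/2)·(q_2−12)/(q_1−3). Tangency with p_1/p_2 gives q_2−12 = 2·(p_1/p_2)·(q_1−3).
After buying the subsistence bundle (3, 12), a share 1/3 of the remaining income goes to q_1: q_1* = 3 + 1/3·(I − 3p_1 − 12p_2)/p_1.
Discretionary income = 300 − 3·16.66 − 12·12 = 106.02; q_1* = 3 + 1/3·106.02/16.66 = 5.1212; q_2* = 12 + 2/3·106.02/12 = 17.89.
Expenditure on q_1: 16.66·5.1212 = 85.32; share = 0.2844.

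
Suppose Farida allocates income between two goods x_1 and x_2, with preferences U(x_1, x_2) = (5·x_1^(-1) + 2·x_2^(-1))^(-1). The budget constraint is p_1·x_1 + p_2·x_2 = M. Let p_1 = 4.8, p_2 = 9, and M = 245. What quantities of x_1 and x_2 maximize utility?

MRS = MU_x_1/MU_x_2 = (5/2)·(x_2/x_1)^(2). Set equal to p_1/p_2.
Hence x_2/x_1 = ((2/5)·p_1/p_2)^(1/(2)), i.e. raised to the 0.5 power.
With the ratio pinned down, the budget gives x_1* = M/(p_1 + p_2·(x_2/x_1)) and x_2* = (x_2/x_1)·x_1*.
Numerically x_2/x_1 = 0.46188, so x_1* = 245/(4.8 + 9·0.46188) = 27.3531 and x_2* = 0.46188·27.3531 = 12.6339.

x_1* = 27.3531, x_2* = 12.6339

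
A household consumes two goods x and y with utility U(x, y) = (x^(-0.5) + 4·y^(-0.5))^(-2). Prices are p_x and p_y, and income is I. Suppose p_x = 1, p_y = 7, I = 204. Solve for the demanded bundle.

MU_x ∝ x^(-1.5), MU_y ∝ 4·y^(-1.5), so MRS = (1/4)·(y/x)^(1.5) = p_x/p_y.
Solve for the ratio: y/x = [4·p_x/p_y]^(2/3).
With the ratio pinned down, the budget gives x* = I/(p_x + p_y·(y/x)) and y* = (y/x)·x*.
Numerically y/x = 0.688612, so x* = 204/(1 + 7·0.688612) = 35.0498 and y* = 0.688612·35.0498 = 24.1357.

x* = 35.0498, y* = 24.1357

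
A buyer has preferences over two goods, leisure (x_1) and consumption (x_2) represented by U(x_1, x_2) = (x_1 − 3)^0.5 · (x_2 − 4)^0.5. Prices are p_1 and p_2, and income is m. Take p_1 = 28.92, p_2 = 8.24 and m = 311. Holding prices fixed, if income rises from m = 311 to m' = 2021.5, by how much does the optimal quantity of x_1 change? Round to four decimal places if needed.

MRS = (x_2−4)/(x_1−3). Tangency with p_1/p_2 gives x_2−4 = (p_1/p_2)·(x_1−3).
Substituting into the budget: x_1* = 3 + 0.5·(m − 3·p_1 − 4·p_2)/p_1, and x_2* = 4 + 0.5·(…)/p_2.
Discretionary income = 311 − 3·28.92 − 4·8.24 = 191.28; x_1* = 3 + 0.5·191.28/28.92 = 6.3071.
At m' = 2021.5: x_1* = 35.88. Change: 35.88 − 6.3071 = 29.573.

Δx_1* = 29.573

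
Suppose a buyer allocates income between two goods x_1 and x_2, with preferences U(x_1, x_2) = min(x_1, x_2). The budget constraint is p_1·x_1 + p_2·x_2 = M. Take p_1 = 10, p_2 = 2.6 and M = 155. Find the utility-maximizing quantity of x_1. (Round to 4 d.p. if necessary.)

x_1* = 12.3016

Leontief preferences: the optimum is at the kink where x_1/1 = x_2/1, i.e. x_2 = x_1.
Budget: p_1·x_1 + p_2·x_1 = M, so (p_1 + p_2)·x_1 = M.
Demand: x_1*(p_1,p_2,M) = M/(p_1 + p_2), x_2* = M/(p_1 + p_2).
Here 10 + 2.6 = 12.6, giving x_1* = 12.3016.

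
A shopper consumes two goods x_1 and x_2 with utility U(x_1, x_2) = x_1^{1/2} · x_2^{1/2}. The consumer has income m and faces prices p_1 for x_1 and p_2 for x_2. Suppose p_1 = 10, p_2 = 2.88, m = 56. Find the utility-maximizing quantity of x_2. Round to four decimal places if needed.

x_2* = 9.7222

MU_x_1/MU_x_2 = (0.5·x_2)/(0.5·x_1); tangency sets this equal to p_1/p_2.
So 0.5·p_2·x_2 = 0.5·p_1·x_1; combined with the budget, a share 0.5 of income goes to x_1.
Demand: x_1*(p_1,p_2,m) = 0.5·m/p_1 and x_2* = 0.5·m/p_2.
At p_1=10, p_2=2.88, m=56: x_2* = 0.5·56/2.88 = 9.7222.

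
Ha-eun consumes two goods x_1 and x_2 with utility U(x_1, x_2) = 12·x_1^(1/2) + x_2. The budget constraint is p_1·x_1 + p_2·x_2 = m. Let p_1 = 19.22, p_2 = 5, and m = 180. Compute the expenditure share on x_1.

share on x_1 = 0.2601

MU_x_1 = 6/√x_1, MU_x_2 = 1. Tangency: 6/√x_1 = p_1/p_2.
Solve: √x_1 = 6·p_2/p_1, so x_1*(p_1,p_2) = (6·p_2/p_1)², and x_2* = (m − p_1·x_1*)/p_2.
Plugging in: x_1* = (6·5/19.22)² = 2.4363, x_2* = 26.6348.
Expenditure on x_1: 19.22·2.4363 = 46.8262; share = 0.2601.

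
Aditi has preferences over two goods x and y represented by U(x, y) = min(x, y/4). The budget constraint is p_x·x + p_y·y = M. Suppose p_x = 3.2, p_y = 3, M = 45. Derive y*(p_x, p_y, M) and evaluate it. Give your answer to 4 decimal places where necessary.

y* = 11.8421

Leontief preferences: the optimum is at the kink where x/1 = y/4, i.e. y = 4·x.
Budget: p_x·x + p_y·4·x = M, so (p_x + 4·p_y)·x = M.
Demand: x*(p_x,p_y,M) = M/(p_x + 4·p_y), y* = 4·M/(p_x + 4·p_y).
Here 3.2 + 4·3 = 15.2, giving y* = 11.8421.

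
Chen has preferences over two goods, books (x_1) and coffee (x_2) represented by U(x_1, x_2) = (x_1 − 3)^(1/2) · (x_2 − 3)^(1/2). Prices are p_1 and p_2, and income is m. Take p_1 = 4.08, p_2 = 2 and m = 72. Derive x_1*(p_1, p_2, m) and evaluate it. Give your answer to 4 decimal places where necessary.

After buying the subsistence bundle (3, 3), a share 0.5 of the remaining income goes to x_1: x_1* = 3 + 0.5·(m − 3p_1 − 3p_2)/p_1.
Discretionary income = 72 − 3·4.08 − 3·2 = 53.76; x_1* = 3 + 0.5·53.76/4.08 = 9.5882.

x_1* = 9.5882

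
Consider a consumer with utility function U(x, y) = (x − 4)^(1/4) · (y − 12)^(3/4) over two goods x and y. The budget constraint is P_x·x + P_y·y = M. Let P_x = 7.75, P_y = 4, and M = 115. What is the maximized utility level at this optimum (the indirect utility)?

V = 4.3472

This is Cobb-Douglas in (x−4, y−12): tangency gives 0.25·P_y·(y−12) = 0.75·P_x·(x−4).
Substituting into the budget: x* = 4 + 0.25·(M − 4·P_x − 12·P_y)/P_x, and y* = 12 + 0.75·(…)/P_y.
Discretionary income = 115 − 4·7.75 − 12·4 = 36; x* = 4 + 0.25·36/7.75 = 5.1613; y* = 12 + 0.75·36/4 = 18.75.
Utility at the optimum: U(5.1613, 18.75) = 4.3472.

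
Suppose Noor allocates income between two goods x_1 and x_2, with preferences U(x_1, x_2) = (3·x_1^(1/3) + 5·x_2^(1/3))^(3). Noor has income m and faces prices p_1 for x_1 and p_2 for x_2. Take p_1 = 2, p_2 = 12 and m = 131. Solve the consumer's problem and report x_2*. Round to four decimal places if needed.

MRS = MU_x_1/MU_x_2 = (3/5)·(x_2/x_1)^(2/3). Set equal to p_1/p_2.
Solve for the ratio: x_2/x_1 = [(5/3)·p_1/p_2]^(1.5).
With the ratio pinned down, the budget gives x_1* = m/(p_1 + p_2·(x_2/x_1)) and x_2* = (x_2/x_1)·x_1*.
Numerically x_2/x_1 = 0.146402, so x_1* = 131/(2 + 12·0.146402) = 34.8699 and x_2* = 0.146402·34.8699 = 5.105.

x_2* = 5.105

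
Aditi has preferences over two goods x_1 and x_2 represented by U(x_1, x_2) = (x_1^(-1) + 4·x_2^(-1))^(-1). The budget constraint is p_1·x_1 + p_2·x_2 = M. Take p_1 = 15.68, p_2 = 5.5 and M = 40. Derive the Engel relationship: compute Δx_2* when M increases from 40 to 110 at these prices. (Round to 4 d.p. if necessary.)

Δx_2* = 6.9011

MU_x_1 ∝ x_1^(-2), MU_x_2 ∝ 4·x_2^(-2), so MRS = (1/4)·(x_2/x_1)^(2) = p_1/p_2.
Hence x_2/x_1 = (4·p_1/p_2)^(1/(2)), i.e. raised to the 0.5 power.
With the ratio pinned down, the budget gives x_1* = M/(p_1 + p_2·(x_2/x_1)) and x_2* = (x_2/x_1)·x_1*.
Numerically x_2/x_1 = 3.376927, so x_1* = 40/(15.68 + 5.5·3.376927) = 1.1678 and x_2* = 3.376927·1.1678 = 3.9435.
At M' = 110: x_2* = 10.8446. Change: 10.8446 − 3.9435 = 6.9011.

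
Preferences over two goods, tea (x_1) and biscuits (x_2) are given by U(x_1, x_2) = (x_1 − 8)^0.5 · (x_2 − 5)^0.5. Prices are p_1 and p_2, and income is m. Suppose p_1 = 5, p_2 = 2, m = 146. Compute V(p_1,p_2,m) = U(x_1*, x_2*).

V = 15.1789

MRS = (x_2−5)/(x_1−8). Tangency with p_1/p_2 gives x_2−5 = (p_1/p_2)·(x_1−8).
After buying the subsistence bundle (8, 5), a share 0.5 of the remaining income goes to x_1: x_1* = 8 + 0.5·(m − 8p_1 − 5p_2)/p_1.
Discretionary income = 146 − 8·5 − 5·2 = 96; x_1* = 8 + 0.5·96/5 = 17.6; x_2* = 5 + 0.5·96/2 = 29.
Utility at the optimum: U(17.6, 29) = 15.1789.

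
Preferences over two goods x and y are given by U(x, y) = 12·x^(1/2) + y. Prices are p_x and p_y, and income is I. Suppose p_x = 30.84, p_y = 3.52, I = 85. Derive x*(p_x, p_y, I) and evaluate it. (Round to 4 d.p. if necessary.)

Solve: √x = 6·p_y/p_x, so x*(p_x,p_y) = (6·p_y/p_x)², and y* = (I − p_x·x*)/p_y.
Plugging in: x* = (6·3.52/30.84)² = 0.469.

x* = 0.469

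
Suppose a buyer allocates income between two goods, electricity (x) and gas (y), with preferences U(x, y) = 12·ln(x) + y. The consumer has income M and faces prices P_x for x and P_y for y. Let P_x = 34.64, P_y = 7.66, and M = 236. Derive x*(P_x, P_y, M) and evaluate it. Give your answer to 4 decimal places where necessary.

MU_x = 12/x, MU_y = 1. Tangency: 12/x = P_x/P_y.
So x*(P_x,P_y) = 12·P_y/P_x, independent of income; and y* = (M − 12·P_y)/P_y.
At the given prices: x* = 12·7.66/34.64 = 2.6536.

x* = 2.6536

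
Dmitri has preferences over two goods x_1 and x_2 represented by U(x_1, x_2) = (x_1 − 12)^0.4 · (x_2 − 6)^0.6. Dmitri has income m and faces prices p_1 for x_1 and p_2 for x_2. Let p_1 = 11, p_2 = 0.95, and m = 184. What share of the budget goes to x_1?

share on x_1 = 0.818

This is Cobb-Douglas in (x_1−12, x_2−6): tangency gives 0.4·p_2·(x_2−6) = 0.6·p_1·(x_1−12).
After buying the subsistence bundle (12, 6), a share 0.4 of the remaining income goes to x_1: x_1* = 12 + 0.4·(m − 12p_1 − 6p_2)/p_1.
Discretionary income = 184 − 12·11 − 6·0.95 = 46.3; x_1* = 12 + 0.4·46.3/11 = 13.6836; x_2* = 6 + 0.6·46.3/0.95 = 35.2421.
Expenditure on x_1: 11·13.6836 = 150.52; share = 0.818.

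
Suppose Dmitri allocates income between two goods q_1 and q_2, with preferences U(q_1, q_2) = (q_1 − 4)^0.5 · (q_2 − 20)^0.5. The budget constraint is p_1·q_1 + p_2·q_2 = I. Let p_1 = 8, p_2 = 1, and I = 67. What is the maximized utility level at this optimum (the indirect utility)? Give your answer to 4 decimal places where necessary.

Let q_1' = q_1−4, q_2' = q_2−20. MRS = q_2'/q_1' = p_1/p_2.
After buying the subsistence bundle (4, 20), a share 0.5 of the remaining income goes to q_1: q_1* = 4 + 0.5·(I − 4p_1 − 20p_2)/p_1.
Discretionary income = 67 − 4·8 − 20·1 = 15; q_1* = 4 + 0.5·15/8 = 4.9375; q_2* = 20 + 0.5·15/1 = 27.5.
Utility at the optimum: U(4.9375, 27.5) = 2.6517.

V = 2.6517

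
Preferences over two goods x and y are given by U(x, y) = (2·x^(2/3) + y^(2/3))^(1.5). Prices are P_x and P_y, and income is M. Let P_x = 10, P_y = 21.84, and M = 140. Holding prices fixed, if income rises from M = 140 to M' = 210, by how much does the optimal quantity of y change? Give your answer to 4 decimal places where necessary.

Δy* = 0.0818

With the ratio pinned down, the budget gives x* = M/(P_x + P_y·(y/x)) and y* = (y/x)·x*.
Numerically y/x = 0.011999, so x* = 140/(10 + 21.84·0.011999) = 13.6425 and y* = 0.011999·13.6425 = 0.1637.
At M' = 210: y* = 0.2455. Change: 0.2455 − 0.1637 = 0.0818.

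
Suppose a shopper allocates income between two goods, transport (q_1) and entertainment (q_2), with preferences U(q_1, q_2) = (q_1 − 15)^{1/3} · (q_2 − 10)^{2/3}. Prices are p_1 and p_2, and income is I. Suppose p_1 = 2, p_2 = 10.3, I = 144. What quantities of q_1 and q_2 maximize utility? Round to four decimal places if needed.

This is Cobb-Douglas in (q_1−15, q_2−10): tangency gives 1/3·p_2·(q_2−10) = 2/3·p_1·(q_1−15).
Substituting into the budget: q_1* = 15 + 1/3·(I − 15·p_1 − 10·p_2)/p_1, and q_2* = 10 + 2/3·(…)/p_2.
Discretionary income = 144 − 15·2 − 10·10.3 = 11; q_1* = 15 + 1/3·11/2 = 16.8333; q_2* = 10 + 2/3·11/10.3 = 10.712.

q_1* = 16.8333, q_2* = 10.712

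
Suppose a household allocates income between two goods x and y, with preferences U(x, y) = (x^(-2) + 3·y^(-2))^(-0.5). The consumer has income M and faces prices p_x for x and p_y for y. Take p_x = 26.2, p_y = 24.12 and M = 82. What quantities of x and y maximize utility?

x* = 1.3234, y* = 1.9621

From the CES first-order condition, (1/3)·(y/x)^(3) = p_x/p_y.
Solve for the ratio: y/x = [3·p_x/p_y]^(1/3).
With the ratio pinned down, the budget gives x* = M/(p_x + p_y·(y/x)) and y* = (y/x)·x*.
Numerically y/x = 1.48257, so x* = 82/(26.2 + 24.12·1.48257) = 1.3234 and y* = 1.48257·1.3234 = 1.9621.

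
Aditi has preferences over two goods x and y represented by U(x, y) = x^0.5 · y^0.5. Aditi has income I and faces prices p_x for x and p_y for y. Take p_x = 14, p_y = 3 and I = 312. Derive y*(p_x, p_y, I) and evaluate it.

y* = 52

The MRS is y/x. Set MRS = p_x/p_y.
So 0.5·p_y·y = 0.5·p_x·x; combined with the budget, a share 0.5 of income goes to x.
Demand: x*(p_x,p_y,I) = 0.5·I/p_x and y* = 0.5·I/p_y.
At p_x=14, p_y=3, I=312: y* = 0.5·312/3 = 52.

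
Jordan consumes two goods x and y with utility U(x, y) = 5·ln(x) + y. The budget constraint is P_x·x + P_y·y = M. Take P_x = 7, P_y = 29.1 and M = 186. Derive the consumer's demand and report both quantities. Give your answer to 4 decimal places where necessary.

So x*(P_x,P_y) = 5·P_y/P_x, independent of income; and y* = (M − 5·P_y)/P_y.
At the given prices: x* = 5·29.1/7 = 20.7857, and y* = 1.3918.

x* = 20.7857, y* = 1.3918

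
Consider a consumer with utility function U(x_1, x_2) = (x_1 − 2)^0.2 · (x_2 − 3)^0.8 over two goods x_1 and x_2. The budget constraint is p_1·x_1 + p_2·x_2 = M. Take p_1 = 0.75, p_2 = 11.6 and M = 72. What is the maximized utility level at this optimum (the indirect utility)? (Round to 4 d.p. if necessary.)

V = 3.2268

MRS = (1/4)·(x_2−3)/(x_1−2). Tangency with p_1/p_2 gives x_2−3 = 4·(p_1/p_2)·(x_1−2).
Substituting into the budget: x_1* = 2 + 0.2·(M − 2·p_1 − 3·p_2)/p_1, and x_2* = 3 + 0.8·(…)/p_2.
Discretionary income = 72 − 2·0.75 − 3·11.6 = 35.7; x_1* = 2 + 0.2·35.7/0.75 = 11.52; x_2* = 3 + 0.8·35.7/11.6 = 5.4621.
Utility at the optimum: U(11.52, 5.4621) = 3.2268.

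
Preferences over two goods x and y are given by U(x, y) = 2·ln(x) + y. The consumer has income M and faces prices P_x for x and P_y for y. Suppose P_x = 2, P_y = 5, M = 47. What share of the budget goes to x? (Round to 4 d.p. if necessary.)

So x*(P_x,P_y) = 2·P_y/P_x, independent of income; and y* = (M − 2·P_y)/P_y.
At the given prices: x* = 2·5/2 = 5, and y* = 7.4.
Expenditure on x: 2·5 = 10; share = 0.2128.

share on x = 0.2128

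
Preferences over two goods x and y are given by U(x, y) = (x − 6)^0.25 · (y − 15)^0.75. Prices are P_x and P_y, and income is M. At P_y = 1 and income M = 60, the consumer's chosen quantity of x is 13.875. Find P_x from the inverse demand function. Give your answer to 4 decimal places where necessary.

Let x' = x−6, y' = y−15. MRS = (1/3)·y'/x' = P_x/P_y.
Substituting into the budget: x* = 6 + 0.25·(M − 6·P_x − 15·P_y)/P_x, and y* = 15 + 0.75·(…)/P_y.
Set x* = 13.875 in the demand function and solve for P_x: P_x = 1.2.

P_x = 1.2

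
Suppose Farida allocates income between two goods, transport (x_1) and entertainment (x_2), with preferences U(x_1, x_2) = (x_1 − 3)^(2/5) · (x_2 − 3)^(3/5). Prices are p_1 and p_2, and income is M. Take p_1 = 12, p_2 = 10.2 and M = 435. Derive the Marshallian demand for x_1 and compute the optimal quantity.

Let x_1' = x_1−3, x_2' = x_2−3. MRS = (2/3)·x_2'/x_1' = p_1/p_2.
After buying the subsistence bundle (3, 3), a share 0.4 of the remaining income goes to x_1: x_1* = 3 + 0.4·(M − 3p_1 − 3p_2)/p_1.
Discretionary income = 435 − 3·12 − 3·10.2 = 368.4; x_1* = 3 + 0.4·368.4/12 = 15.28.

x_1* = 15.28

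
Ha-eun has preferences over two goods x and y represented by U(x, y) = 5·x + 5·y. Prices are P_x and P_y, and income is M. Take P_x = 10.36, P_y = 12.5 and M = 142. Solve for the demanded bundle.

Perfect substitutes: compare marginal utility per dollar. 5/P_x vs 5/P_y → 0.4826 vs 0.4.
x gives more utility per dollar, so spend all income on x: x* = M/P_x, y* = 0.
Numerically: x* = 13.7066, y* = 0.

x* = 13.7066, y* = 0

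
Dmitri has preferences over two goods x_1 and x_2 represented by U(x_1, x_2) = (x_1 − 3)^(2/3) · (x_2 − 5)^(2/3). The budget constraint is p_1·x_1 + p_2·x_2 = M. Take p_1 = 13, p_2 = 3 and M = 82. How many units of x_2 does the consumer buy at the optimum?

MRS = (x_2−5)/(x_1−3). Tangency with p_1/p_2 gives x_2−5 = (p_1/p_2)·(x_1−3).
Substituting into the budget: x_1* = 3 + 0.5·(M − 3·p_1 − 5·p_2)/p_1, and x_2* = 5 + 0.5·(…)/p_2.
Discretionary income = 82 − 3·13 − 5·3 = 28; x_2* = 5 + 0.5·28/3 = 9.6667.

x_2* = 9.6667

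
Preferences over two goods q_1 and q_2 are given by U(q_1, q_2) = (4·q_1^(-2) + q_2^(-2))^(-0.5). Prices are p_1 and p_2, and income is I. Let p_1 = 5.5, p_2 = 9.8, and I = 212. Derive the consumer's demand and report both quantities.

MU_q_1 ∝ 4·q_1^(-3), MU_q_2 ∝ q_2^(-3), so MRS = 4·(q_2/q_1)^(3) = p_1/p_2.
Solve for the ratio: q_2/q_1 = [(1/4)·p_1/p_2]^(1/3).
With the ratio pinned down, the budget gives q_1* = I/(p_1 + p_2·(q_2/q_1)) and q_2* = (q_2/q_1)·q_1*.
Numerically q_2/q_1 = 0.519628, so q_1* = 212/(5.5 + 9.8·0.519628) = 20.0144 and q_2* = 0.519628·20.0144 = 10.4001.

q_1* = 20.0144, q_2* = 10.4001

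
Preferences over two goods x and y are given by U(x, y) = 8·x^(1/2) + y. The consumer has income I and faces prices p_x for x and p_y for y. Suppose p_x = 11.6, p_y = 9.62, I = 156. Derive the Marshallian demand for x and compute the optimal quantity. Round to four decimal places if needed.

MU_x = 4/√x, MU_y = 1. Tangency: 4/√x = p_x/p_y.
Thus x* = (4·p_y/p_x)² — independent of I — with the rest of income spent on y.
Plugging in: x* = (4·9.62/11.6)² = 11.0041.

x* = 11.0041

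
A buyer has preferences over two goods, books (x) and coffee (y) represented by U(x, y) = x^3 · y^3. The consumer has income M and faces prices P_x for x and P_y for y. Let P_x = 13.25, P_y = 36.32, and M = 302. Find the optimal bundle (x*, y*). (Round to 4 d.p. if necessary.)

x* = 11.3962, y* = 4.1575

Demand: x*(P_x,P_y,M) = 0.5·M/P_x and y* = 0.5·M/P_y.
At P_x=13.25, P_y=36.32, M=302: x* = 0.5·302/13.25 = 11.3962, y* = 4.1575.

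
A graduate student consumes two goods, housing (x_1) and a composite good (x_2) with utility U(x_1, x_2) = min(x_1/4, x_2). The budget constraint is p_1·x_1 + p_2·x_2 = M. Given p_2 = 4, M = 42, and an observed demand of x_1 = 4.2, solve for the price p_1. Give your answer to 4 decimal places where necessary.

Leontief preferences: the optimum is at the kink where x_1/4 = x_2/1, i.e. x_2 = (1/4)·x_1.
Budget: p_1·x_1 + p_2·(1/4)·x_1 = M, so (4·p_1 + p_2)·x_1 = 4·M.
Demand: x_1*(p_1,p_2,M) = 4·M/(4·p_1 + p_2), x_2* = M/(4·p_1 + p_2).
Set x_1* = 4.2 in the demand function and solve for p_1: p_1 = 9.

p_1 = 9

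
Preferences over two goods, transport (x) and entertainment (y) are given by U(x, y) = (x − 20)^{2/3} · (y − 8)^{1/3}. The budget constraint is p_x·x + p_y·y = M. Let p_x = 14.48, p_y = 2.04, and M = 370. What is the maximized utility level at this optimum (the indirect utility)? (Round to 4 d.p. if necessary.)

Substituting into the budget: x* = 20 + 2/3·(M − 20·p_x − 8·p_y)/p_x, and y* = 8 + 1/3·(…)/p_y.
Discretionary income = 370 − 20·14.48 − 8·2.04 = 64.08; x* = 20 + 2/3·64.08/14.48 = 22.9503; y* = 8 + 1/3·64.08/2.04 = 18.4706.
Utility at the optimum: U(22.9503, 18.4706) = 4.5002.

V = 4.5002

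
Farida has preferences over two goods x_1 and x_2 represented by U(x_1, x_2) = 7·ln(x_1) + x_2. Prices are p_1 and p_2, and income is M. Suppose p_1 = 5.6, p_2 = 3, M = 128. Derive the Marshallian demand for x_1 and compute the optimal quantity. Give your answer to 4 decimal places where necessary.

x_1* = 3.75

So x_1*(p_1,p_2) = 7·p_2/p_1, independent of income; and x_2* = (M − 7·p_2)/p_2.
At the given prices: x_1* = 7·3/5.6 = 3.75.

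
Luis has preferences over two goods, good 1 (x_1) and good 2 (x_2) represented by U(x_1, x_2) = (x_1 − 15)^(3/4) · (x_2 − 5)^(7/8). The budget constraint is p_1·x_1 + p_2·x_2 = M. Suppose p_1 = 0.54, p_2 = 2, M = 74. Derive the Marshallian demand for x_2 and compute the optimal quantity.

x_2* = 20.05

This is Cobb-Douglas in (x_1−15, x_2−5): tangency gives 0.75·p_2·(x_2−5) = 0.875·p_1·(x_1−15).
After buying the subsistence bundle (15, 5), a share 6/13 of the remaining income goes to x_1: x_1* = 15 + 6/13·(M − 15p_1 − 5p_2)/p_1.
Discretionary income = 74 − 15·0.54 − 5·2 = 55.9; x_2* = 5 + 7/13·55.9/2 = 20.05.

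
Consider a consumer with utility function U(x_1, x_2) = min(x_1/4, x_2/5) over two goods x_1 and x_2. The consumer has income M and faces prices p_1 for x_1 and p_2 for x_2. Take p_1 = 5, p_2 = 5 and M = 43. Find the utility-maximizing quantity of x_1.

x_1* = 3.8222

With perfect complements, no substitution: consume in ratio x_1:x_2 = 4:5.
Budget: p_1·x_1 + p_2·(5/4)·x_1 = M, so (4·p_1 + 5·p_2)·x_1 = 4·M.
Demand: x_1*(p_1,p_2,M) = 4·M/(4·p_1 + 5·p_2), x_2* = 5·M/(4·p_1 + 5·p_2).
Here 4·5 + 5·5 = 45, giving x_1* = 3.8222.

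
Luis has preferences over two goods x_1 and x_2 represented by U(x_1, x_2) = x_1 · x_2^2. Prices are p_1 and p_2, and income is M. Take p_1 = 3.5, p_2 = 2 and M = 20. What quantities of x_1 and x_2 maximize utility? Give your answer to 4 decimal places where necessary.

The MRS is (1/2)·x_2/x_1. Set MRS = p_1/p_2.
So p_2·x_2 = 2·p_1·x_1; combined with the budget, a share 1/3 of income goes to x_1.
Demand: x_1*(p_1,p_2,M) = 1/3·M/p_1 and x_2* = 2/3·M/p_2.
At p_1=3.5, p_2=2, M=20: x_1* = 1/3·20/3.5 = 1.9048, x_2* = 6.6667.

x_1* = 1.9048, x_2* = 6.6667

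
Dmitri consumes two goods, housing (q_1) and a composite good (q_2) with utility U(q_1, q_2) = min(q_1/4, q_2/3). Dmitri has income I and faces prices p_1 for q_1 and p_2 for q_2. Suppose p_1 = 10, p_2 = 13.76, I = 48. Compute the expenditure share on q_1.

Leontief preferences: the optimum is at the kink where q_1/4 = q_2/3, i.e. q_2 = (3/4)·q_1.
Budget: p_1·q_1 + p_2·(3/4)·q_1 = I, so (4·p_1 + 3·p_2)·q_1 = 4·I.
Demand: q_1*(p_1,p_2,I) = 4·I/(4·p_1 + 3·p_2), q_2* = 3·I/(4·p_1 + 3·p_2).
Here 4·10 + 3·13.76 = 81.28, giving q_1* = 2.3622 and q_2* = 1.7717.
Expenditure on q_1: 10·2.3622 = 23.622; share = 0.4921.

share on q_1 = 0.4921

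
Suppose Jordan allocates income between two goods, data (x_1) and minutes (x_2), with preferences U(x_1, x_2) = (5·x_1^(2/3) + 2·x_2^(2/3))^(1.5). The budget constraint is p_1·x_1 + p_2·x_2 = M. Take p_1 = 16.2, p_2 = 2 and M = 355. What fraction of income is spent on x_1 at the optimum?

share on x_1 = 0.1923

From the CES first-order condition, (5/2)·(x_2/x_1)^(1/3) = p_1/p_2.
Hence x_2/x_1 = ((2/5)·p_1/p_2)^(1/(1/3)), i.e. raised to the 3 power.
With the ratio pinned down, the budget gives x_1* = M/(p_1 + p_2·(x_2/x_1)) and x_2* = (x_2/x_1)·x_1*.
Numerically x_2/x_1 = 34.012224, so x_1* = 355/(16.2 + 2·34.012224) = 4.2149 and x_2* = 34.012224·4.2149 = 143.3591.
Expenditure on x_1: 16.2·4.2149 = 68.2818; share = 0.1923.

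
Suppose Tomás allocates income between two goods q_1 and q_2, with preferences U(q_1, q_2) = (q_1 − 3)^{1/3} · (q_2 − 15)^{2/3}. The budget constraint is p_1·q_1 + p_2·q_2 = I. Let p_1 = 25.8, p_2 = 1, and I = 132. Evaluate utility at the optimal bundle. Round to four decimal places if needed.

V = 7.0912

This is Cobb-Douglas in (q_1−3, q_2−15): tangency gives 1/3·p_2·(q_2−15) = 2/3·p_1·(q_1−3).
After buying the subsistence bundle (3, 15), a share 1/3 of the remaining income goes to q_1: q_1* = 3 + 1/3·(I − 3p_1 − 15p_2)/p_1.
Discretionary income = 132 − 3·25.8 − 15·1 = 39.6; q_1* = 3 + 1/3·39.6/25.8 = 3.5116; q_2* = 15 + 2/3·39.6/1 = 41.4.
Utility at the optimum: U(3.5116, 41.4) = 7.0912.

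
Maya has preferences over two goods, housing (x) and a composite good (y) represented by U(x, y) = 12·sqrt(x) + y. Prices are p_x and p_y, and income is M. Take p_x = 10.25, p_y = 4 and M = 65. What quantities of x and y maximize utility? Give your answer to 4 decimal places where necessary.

MU_x = 6/√x, MU_y = 1. Tangency: 6/√x = p_x/p_y.
Solve: √x = 6·p_y/p_x, so x*(p_x,p_y) = (6·p_y/p_x)², and y* = (M − p_x·x*)/p_y.
Plugging in: x* = (6·4/10.25)² = 5.4825, y* = 2.2012.

x* = 5.4825, y* = 2.2012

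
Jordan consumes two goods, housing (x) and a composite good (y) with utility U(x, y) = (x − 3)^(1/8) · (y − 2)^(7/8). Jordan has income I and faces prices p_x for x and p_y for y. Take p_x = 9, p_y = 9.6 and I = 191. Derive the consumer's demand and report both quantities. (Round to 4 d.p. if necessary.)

This is Cobb-Douglas in (x−3, y−2): tangency gives 0.125·p_y·(y−2) = 0.875·p_x·(x−3).
Substituting into the budget: x* = 3 + 0.125·(I − 3·p_x − 2·p_y)/p_x, and y* = 2 + 0.875·(…)/p_y.
Discretionary income = 191 − 3·9 − 2·9.6 = 144.8; x* = 3 + 0.125·144.8/9 = 5.0111; y* = 2 + 0.875·144.8/9.6 = 15.1979.

x* = 5.0111, y* = 15.1979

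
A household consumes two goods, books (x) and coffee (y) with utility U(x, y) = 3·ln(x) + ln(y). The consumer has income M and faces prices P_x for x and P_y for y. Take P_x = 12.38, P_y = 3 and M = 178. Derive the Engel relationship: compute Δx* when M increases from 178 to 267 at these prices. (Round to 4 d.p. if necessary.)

Demand: x*(P_x,P_y,M) = 0.75·M/P_x and y* = 0.25·M/P_y.
At P_x=12.38, P_y=3, M=178: x* = 0.75·178/12.38 = 10.7835.
At M' = 267: x* = 16.1753. Change: 16.1753 − 10.7835 = 5.3918.

Δx* = 5.3918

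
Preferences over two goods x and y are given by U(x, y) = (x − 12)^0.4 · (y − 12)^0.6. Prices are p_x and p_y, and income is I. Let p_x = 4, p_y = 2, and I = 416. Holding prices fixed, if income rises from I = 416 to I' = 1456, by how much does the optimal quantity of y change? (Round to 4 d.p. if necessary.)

Δy* = 312

MRS = (2/3)·(y−12)/(x−12). Tangency with p_x/p_y gives y−12 = (3/2)·(p_x/p_y)·(x−12).
After buying the subsistence bundle (12, 12), a share 0.4 of the remaining income goes to x: x* = 12 + 0.4·(I − 12p_x − 12p_y)/p_x.
Discretionary income = 416 − 12·4 − 12·2 = 344; y* = 12 + 0.6·344/2 = 115.2.
At I' = 1456: y* = 427.2. Change: 427.2 − 115.2 = 312.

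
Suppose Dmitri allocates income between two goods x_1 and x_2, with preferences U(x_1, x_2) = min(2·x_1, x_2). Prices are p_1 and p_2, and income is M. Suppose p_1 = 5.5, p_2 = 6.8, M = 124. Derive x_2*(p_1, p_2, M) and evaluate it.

x_2* = 12.9843

Leontief preferences: the optimum is at the kink where x_1/1 = x_2/2, i.e. x_2 = 2·x_1.
Budget: p_1·x_1 + p_2·2·x_1 = M, so (p_1 + 2·p_2)·x_1 = M.
Demand: x_1*(p_1,p_2,M) = M/(p_1 + 2·p_2), x_2* = 2·M/(p_1 + 2·p_2).
Here 5.5 + 2·6.8 = 19.1, giving x_2* = 12.9843.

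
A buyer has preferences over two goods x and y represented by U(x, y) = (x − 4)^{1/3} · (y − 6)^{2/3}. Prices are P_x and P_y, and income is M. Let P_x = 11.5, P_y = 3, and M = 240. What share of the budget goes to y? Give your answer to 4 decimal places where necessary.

Substituting into the budget: x* = 4 + 1/3·(M − 4·P_x − 6·P_y)/P_x, and y* = 6 + 2/3·(…)/P_y.
Discretionary income = 240 − 4·11.5 − 6·3 = 176; x* = 4 + 1/3·176/11.5 = 9.1014; y* = 6 + 2/3·176/3 = 45.1111.
Expenditure on y: 3·45.1111 = 135.3333; share = 0.5639.

share on y = 0.5639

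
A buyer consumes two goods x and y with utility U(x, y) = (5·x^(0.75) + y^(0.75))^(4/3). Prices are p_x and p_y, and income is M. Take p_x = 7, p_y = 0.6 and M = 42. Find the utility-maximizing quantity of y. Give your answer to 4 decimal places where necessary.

y* = 50.2301

MU_x ∝ 5·x^(-0.25), MU_y ∝ y^(-0.25), so MRS = 5·(y/x)^(0.25) = p_x/p_y.
Hence y/x = ((1/5)·p_x/p_y)^(1/(0.25)), i.e. raised to the 4 power.
Substitute y = (y/x)·x into the budget: x* = M/(p_x + p_y·(y/x)).
Numerically y/x = 29.641975, so x* = 42/(7 + 0.6·29.641975) = 1.6946 and y* = 29.641975·1.6946 = 50.2301.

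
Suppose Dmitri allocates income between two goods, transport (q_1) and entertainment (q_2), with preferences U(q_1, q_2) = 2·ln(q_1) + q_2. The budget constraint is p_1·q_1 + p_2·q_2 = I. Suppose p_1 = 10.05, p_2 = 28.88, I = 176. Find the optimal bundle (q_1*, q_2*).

q_1* = 5.7473, q_2* = 4.0942

Set MRS = p_1/p_2: (2/q_1)/1 = p_1/p_2.
So q_1*(p_1,p_2) = 2·p_2/p_1, independent of income; and q_2* = (I − 2·p_2)/p_2.
At the given prices: q_1* = 2·28.88/10.05 = 5.7473, and q_2* = 4.0942.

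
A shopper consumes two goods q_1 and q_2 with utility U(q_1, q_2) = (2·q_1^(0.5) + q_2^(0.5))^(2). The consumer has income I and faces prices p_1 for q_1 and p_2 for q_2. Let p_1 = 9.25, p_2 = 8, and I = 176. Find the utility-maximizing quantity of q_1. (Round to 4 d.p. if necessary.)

q_1* = 14.7604

MU_q_1 ∝ 2·q_1^(-0.5), MU_q_2 ∝ q_2^(-0.5), so MRS = 2·(q_2/q_1)^(0.5) = p_1/p_2.
Hence q_2/q_1 = ((1/2)·p_1/p_2)^(1/(0.5)), i.e. raised to the 2 power.
Substitute q_2 = (q_2/q_1)·q_1 into the budget: q_1* = I/(p_1 + p_2·(q_2/q_1)).
Numerically q_2/q_1 = 0.334229, so q_1* = 176/(9.25 + 8·0.334229) = 14.7604.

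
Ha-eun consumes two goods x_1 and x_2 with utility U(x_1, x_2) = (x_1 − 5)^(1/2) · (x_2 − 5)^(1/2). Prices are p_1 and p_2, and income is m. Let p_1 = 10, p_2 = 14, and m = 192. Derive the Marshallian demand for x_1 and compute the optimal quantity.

Let x_1' = x_1−5, x_2' = x_2−5. MRS = x_2'/x_1' = p_1/p_2.
Substituting into the budget: x_1* = 5 + 0.5·(m − 5·p_1 − 5·p_2)/p_1, and x_2* = 5 + 0.5·(…)/p_2.
Discretionary income = 192 − 5·10 − 5·14 = 72; x_1* = 5 + 0.5·72/10 = 8.6.

x_1* = 8.6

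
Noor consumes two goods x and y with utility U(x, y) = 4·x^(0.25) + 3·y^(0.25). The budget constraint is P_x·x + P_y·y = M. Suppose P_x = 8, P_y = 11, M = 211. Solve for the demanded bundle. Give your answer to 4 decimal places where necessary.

x* = 16.3536, y* = 7.2883

MRS = MU_x/MU_y = (4/3)·(y/x)^(0.75). Set equal to P_x/P_y.
Hence y/x = ((3/4)·P_x/P_y)^(1/(0.75)), i.e. raised to the 4/3 power.
With the ratio pinned down, the budget gives x* = M/(P_x + P_y·(y/x)) and y* = (y/x)·x*.
Numerically y/x = 0.445668, so x* = 211/(8 + 11·0.445668) = 16.3536 and y* = 0.445668·16.3536 = 7.2883.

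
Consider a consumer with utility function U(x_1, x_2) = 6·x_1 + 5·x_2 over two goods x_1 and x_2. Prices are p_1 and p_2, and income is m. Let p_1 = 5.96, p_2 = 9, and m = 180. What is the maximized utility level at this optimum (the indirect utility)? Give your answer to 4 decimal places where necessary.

V = 181.2081

Linear utility — the consumer picks whichever good has higher MU/price: 6/5.96 = 1.0067 vs 5/9 = 0.5556.
x_1 gives more utility per dollar, so spend all income on x_1: x_1* = m/p_1, x_2* = 0.
Numerically: x_1* = 30.2013, x_2* = 0.
Utility at the optimum: U(30.2013, 0) = 181.2081.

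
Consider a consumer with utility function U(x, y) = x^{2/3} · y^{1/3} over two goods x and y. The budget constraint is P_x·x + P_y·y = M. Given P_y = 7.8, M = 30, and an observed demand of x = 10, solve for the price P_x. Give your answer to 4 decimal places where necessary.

P_x = 2

The MRS is 2·y/x. Set MRS = P_x/P_y.
Rearranging, P_y·y = (1/2)·P_x·x. Substituting into the budget gives P_x·x·(1 + (1/2)) = M.
Demand: x*(P_x,P_y,M) = 2/3·M/P_x and y* = 1/3·M/P_y.
Set x* = 10 in the demand function and solve for P_x: P_x = 2.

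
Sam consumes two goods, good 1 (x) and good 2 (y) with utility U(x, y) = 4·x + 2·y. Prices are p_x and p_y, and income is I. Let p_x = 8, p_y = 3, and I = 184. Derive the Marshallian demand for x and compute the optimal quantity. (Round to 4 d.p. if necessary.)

x* = 0

Linear utility — the consumer picks whichever good has higher MU/price: 4/8 = 0.5 vs 2/3 = 0.6667.
y gives more utility per dollar, so spend all income on y: y* = I/p_y, x* = 0.
Numerically: x* = 0, y* = 61.3333.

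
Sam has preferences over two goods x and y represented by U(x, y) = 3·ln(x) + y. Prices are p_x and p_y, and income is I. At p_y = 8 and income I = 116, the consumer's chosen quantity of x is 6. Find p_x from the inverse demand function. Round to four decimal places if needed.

Set MRS = p_x/p_y: (3/x)/1 = p_x/p_y.
So x*(p_x,p_y) = 3·p_y/p_x, independent of income; and y* = (I − 3·p_y)/p_y.
Set x* = 6 in the demand function and solve for p_x: p_x = 4.

p_x = 4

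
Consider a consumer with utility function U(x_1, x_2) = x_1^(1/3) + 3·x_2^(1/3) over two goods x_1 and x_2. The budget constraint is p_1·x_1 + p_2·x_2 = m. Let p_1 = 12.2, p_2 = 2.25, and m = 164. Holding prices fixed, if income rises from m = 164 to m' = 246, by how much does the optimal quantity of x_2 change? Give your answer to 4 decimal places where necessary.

Δx_2* = 33.6623

With the ratio pinned down, the budget gives x_1* = m/(p_1 + p_2·(x_2/x_1)) and x_2* = (x_2/x_1)·x_1*.
Numerically x_2/x_1 = 65.606648, so x_1* = 164/(12.2 + 2.25·65.606648) = 1.0262 and x_2* = 65.606648·1.0262 = 67.3247.
At m' = 246: x_2* = 100.987. Change: 100.987 − 67.3247 = 33.6623.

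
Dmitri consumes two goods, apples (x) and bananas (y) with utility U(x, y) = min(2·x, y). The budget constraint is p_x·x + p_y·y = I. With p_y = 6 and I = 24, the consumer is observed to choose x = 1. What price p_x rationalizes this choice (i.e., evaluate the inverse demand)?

Leontief preferences: the optimum is at the kink where x/1 = y/2, i.e. y = 2·x.
Budget: p_x·x + p_y·2·x = I, so (p_x + 2·p_y)·x = I.
Demand: x*(p_x,p_y,I) = I/(p_x + 2·p_y), y* = 2·I/(p_x + 2·p_y).
Set x* = 1 in the demand function and solve for p_x: p_x = 12.

p_x = 12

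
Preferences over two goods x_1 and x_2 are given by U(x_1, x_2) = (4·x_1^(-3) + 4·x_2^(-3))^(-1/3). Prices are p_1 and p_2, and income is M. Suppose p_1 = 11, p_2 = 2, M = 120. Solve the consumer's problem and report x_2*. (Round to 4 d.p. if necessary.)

MRS = MU_x_1/MU_x_2 = (x_2/x_1)^(4). Set equal to p_1/p_2.
Hence x_2/x_1 = (p_1/p_2)^(1/(4)), i.e. raised to the 0.25 power.
With the ratio pinned down, the budget gives x_1* = M/(p_1 + p_2·(x_2/x_1)) and x_2* = (x_2/x_1)·x_1*.
Numerically x_2/x_1 = 1.531407, so x_1* = 120/(11 + 2·1.531407) = 8.5331 and x_2* = 1.531407·8.5331 = 13.0677.

x_2* = 13.0677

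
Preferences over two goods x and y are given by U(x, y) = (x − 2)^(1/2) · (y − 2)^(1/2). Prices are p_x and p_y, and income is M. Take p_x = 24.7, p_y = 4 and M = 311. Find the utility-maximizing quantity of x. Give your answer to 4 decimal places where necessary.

x* = 7.1336

Let x' = x−2, y' = y−2. MRS = y'/x' = p_x/p_y.
Substituting into the budget: x* = 2 + 0.5·(M − 2·p_x − 2·p_y)/p_x, and y* = 2 + 0.5·(…)/p_y.
Discretionary income = 311 − 2·24.7 − 2·4 = 253.6; x* = 2 + 0.5·253.6/24.7 = 7.1336.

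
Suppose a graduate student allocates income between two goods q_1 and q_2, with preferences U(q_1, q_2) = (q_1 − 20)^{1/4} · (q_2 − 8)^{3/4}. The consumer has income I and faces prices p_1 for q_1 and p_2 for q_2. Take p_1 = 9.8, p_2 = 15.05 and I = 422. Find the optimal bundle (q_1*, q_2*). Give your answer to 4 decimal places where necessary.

q_1* = 22.6939, q_2* = 13.2625

MRS = (1/3)·(q_2−8)/(q_1−20). Tangency with p_1/p_2 gives q_2−8 = 3·(p_1/p_2)·(q_1−20).
Substituting into the budget: q_1* = 20 + 0.25·(I − 20·p_1 − 8·p_2)/p_1, and q_2* = 8 + 0.75·(…)/p_2.
Discretionary income = 422 − 20·9.8 − 8·15.05 = 105.6; q_1* = 20 + 0.25·105.6/9.8 = 22.6939; q_2* = 8 + 0.75·105.6/15.05 = 13.2625.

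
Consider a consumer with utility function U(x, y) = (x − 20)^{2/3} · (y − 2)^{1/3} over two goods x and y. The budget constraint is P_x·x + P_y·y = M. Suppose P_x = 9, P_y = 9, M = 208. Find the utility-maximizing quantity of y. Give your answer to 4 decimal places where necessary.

MRS = 2·(y−2)/(x−20). Tangency with P_x/P_y gives y−2 = (1/2)·(P_x/P_y)·(x−20).
Substituting into the budget: x* = 20 + 2/3·(M − 20·P_x − 2·P_y)/P_x, and y* = 2 + 1/3·(…)/P_y.
Discretionary income = 208 − 20·9 − 2·9 = 10; y* = 2 + 1/3·10/9 = 2.3704.

y* = 2.3704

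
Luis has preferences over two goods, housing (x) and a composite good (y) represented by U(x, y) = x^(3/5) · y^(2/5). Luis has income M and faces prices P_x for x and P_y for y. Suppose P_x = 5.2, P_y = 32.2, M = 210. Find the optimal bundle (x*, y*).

x* = 24.2308, y* = 2.6087

Tangency: MRS = (3/2)·y/x = P_x/P_y.
Rearranging, P_y·y = (2/3)·P_x·x. Substituting into the budget gives P_x·x·(1 + (2/3)) = M.
Demand: x*(P_x,P_y,M) = 0.6·M/P_x and y* = 0.4·M/P_y.
At P_x=5.2, P_y=32.2, M=210: x* = 0.6·210/5.2 = 24.2308, y* = 2.6087.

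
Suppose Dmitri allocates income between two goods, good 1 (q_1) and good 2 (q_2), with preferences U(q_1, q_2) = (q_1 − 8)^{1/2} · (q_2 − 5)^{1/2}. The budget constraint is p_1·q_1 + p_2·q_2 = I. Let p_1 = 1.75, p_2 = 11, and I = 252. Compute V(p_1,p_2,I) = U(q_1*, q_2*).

This is Cobb-Douglas in (q_1−8, q_2−5): tangency gives 0.5·p_2·(q_2−5) = 0.5·p_1·(q_1−8).
Substituting into the budget: q_1* = 8 + 0.5·(I − 8·p_1 − 5·p_2)/p_1, and q_2* = 5 + 0.5·(…)/p_2.
Discretionary income = 252 − 8·1.75 − 5·11 = 183; q_1* = 8 + 0.5·183/1.75 = 60.2857; q_2* = 5 + 0.5·183/11 = 13.3182.
Utility at the optimum: U(60.2857, 13.3182) = 20.8548.

V = 20.8548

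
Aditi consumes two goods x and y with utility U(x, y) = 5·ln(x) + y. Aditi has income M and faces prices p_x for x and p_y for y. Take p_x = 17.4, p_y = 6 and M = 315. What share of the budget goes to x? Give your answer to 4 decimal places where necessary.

So x*(p_x,p_y) = 5·p_y/p_x, independent of income; and y* = (M − 5·p_y)/p_y.
At the given prices: x* = 5·6/17.4 = 1.7241, and y* = 47.5.
Expenditure on x: 17.4·1.7241 = 30; share = 0.0952.

share on x = 0.0952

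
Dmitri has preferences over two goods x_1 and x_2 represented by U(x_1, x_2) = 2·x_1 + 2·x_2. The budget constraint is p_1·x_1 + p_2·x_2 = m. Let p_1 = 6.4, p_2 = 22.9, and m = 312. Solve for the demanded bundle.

x_1* = 48.75, x_2* = 0

Perfect substitutes: compare marginal utility per dollar. 2/p_1 vs 2/p_2 → 0.3125 vs 0.0873.
x_1 gives more utility per dollar, so spend all income on x_1: x_1* = m/p_1, x_2* = 0.
Numerically: x_1* = 48.75, x_2* = 0.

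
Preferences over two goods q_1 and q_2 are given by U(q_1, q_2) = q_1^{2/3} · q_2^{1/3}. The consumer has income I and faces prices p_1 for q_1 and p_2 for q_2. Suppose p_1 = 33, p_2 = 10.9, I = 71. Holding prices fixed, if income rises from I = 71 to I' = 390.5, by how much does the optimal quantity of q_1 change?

Δq_1* = 6.4545

Tangency: MRS = 2·q_2/q_1 = p_1/p_2.
So 2/3·p_2·q_2 = 1/3·p_1·q_1; combined with the budget, a share 2/3 of income goes to q_1.
Demand: q_1*(p_1,p_2,I) = 2/3·I/p_1 and q_2* = 1/3·I/p_2.
At p_1=33, p_2=10.9, I=71: q_1* = 2/3·71/33 = 1.4343.
At I' = 390.5: q_1* = 7.8889. Change: 7.8889 − 1.4343 = 6.4545.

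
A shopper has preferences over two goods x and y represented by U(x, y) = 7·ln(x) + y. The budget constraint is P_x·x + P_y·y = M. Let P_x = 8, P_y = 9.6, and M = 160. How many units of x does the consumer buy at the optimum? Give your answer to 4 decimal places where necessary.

MU_x = 7/x, MU_y = 1. Tangency: 7/x = P_x/P_y.
So x*(P_x,P_y) = 7·P_y/P_x, independent of income; and y* = (M − 7·P_y)/P_y.
At the given prices: x* = 7·9.6/8 = 8.4.

x* = 8.4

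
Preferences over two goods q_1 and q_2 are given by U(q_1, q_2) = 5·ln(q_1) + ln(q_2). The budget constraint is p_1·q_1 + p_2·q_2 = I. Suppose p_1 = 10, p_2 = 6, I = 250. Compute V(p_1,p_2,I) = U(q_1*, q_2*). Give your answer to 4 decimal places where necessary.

Tangency: MRS = 5·q_2/q_1 = p_1/p_2.
Rearranging, p_2·q_2 = (1/5)·p_1·q_1. Substituting into the budget gives p_1·q_1·(1 + (1/5)) = I.
Demand: q_1*(p_1,p_2,I) = 5/6·I/p_1 and q_2* = 1/6·I/p_2.
At p_1=10, p_2=6, I=250: q_1* = 5/6·250/10 = 20.8333, q_2* = 6.9444.
Utility at the optimum: U(20.8333, 6.9444) = 17.1207.

V = 17.1207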